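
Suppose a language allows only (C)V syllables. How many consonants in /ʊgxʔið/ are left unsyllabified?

3

Under (C)V, the unsyllabifiable consonants are /g/, /x/, /ð/ (no codas are permitted; onsets are limited to one consonant).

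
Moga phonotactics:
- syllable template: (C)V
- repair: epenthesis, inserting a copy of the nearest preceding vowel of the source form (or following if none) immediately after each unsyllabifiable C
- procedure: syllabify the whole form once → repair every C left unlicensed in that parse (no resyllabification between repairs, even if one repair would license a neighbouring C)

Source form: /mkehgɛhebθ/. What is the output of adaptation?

Syllabifying with onset maximization leaves /m/, /h/, /b/, /θ/ stranded (no codas are permitted; onsets are limited to one consonant).
Each unlicensed consonant becomes the onset of a new syllable: /m/ → /me/, /h/ → /he/, /b/ → /be/, /θ/ → /θe/.

mekehegɛhebeθe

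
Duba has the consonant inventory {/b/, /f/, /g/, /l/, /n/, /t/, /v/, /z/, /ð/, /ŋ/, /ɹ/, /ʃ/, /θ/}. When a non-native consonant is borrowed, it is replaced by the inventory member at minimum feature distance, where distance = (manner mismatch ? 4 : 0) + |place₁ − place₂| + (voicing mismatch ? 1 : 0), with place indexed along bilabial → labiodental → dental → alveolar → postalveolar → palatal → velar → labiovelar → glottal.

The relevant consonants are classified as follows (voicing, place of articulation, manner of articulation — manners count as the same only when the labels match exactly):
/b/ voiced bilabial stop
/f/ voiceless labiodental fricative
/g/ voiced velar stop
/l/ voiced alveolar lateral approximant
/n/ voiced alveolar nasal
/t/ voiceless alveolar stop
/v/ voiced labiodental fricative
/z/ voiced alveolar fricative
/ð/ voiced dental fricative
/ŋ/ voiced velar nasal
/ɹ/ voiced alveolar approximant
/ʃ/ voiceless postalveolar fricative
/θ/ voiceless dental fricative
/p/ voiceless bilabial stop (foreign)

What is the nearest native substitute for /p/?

b

/b/ is closest: same manner (stop), place distance 0 (bilabial→bilabial), voicing differs (+1); total 1. Next closest is /t/ at distance 3.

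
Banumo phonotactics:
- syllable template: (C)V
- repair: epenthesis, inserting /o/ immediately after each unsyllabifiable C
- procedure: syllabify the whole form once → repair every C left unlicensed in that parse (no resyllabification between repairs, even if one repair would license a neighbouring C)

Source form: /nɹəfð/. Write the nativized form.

Under (C)V, the unsyllabifiable consonants are /n/, /f/, /ð/ (no codas are permitted; onsets are limited to one consonant).
Epenthesis after each stranded consonant: /n/ → /no/, /f/ → /fo/, /ð/ → /ðo/.

noɹəfoðo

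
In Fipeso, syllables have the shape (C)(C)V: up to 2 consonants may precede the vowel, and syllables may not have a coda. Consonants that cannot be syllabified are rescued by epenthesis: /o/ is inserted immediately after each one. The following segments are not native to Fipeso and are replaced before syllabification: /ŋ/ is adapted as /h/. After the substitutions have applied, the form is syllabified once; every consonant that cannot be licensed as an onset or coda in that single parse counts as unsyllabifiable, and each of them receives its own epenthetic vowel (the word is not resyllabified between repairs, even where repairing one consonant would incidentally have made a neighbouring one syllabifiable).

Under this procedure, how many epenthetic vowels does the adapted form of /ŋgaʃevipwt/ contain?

After substitution the input is /hgaʃevipwt/.
The unsyllabifiable consonants are /p/, /w/, /t/; each receives one epenthetic vowel.

3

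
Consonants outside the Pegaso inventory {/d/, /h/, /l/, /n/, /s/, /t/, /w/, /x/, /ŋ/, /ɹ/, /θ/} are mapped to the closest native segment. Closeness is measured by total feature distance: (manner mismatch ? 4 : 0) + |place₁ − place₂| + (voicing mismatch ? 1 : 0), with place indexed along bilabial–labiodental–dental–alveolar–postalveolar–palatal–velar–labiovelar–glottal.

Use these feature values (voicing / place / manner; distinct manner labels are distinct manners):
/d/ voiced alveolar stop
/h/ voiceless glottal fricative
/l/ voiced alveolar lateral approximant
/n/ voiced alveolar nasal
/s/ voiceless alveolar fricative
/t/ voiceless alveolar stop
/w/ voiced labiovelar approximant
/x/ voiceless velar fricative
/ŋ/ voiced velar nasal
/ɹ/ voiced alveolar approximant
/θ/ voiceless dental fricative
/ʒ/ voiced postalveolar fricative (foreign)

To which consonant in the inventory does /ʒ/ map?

/s/ is closest: same manner (fricative), place distance 1 (postalveolar→alveolar), voicing differs (+1); total 2. Next closest is /x/ at distance 3.

s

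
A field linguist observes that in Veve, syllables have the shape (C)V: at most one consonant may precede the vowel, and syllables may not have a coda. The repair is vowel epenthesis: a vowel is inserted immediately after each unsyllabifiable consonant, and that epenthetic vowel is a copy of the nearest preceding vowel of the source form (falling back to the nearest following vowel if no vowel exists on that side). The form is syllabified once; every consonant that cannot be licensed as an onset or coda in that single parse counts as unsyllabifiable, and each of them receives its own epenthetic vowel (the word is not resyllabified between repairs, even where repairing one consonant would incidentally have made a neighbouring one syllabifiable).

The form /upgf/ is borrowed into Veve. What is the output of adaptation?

The consonants /p/, /g/, /f/ cannot be parsed into a legal (C)V syllable (no codas are permitted; onsets are limited to one consonant).
Each unlicensed consonant becomes the onset of a new syllable: /p/ → /pu/, /g/ → /gu/, /f/ → /fu/.

upugufu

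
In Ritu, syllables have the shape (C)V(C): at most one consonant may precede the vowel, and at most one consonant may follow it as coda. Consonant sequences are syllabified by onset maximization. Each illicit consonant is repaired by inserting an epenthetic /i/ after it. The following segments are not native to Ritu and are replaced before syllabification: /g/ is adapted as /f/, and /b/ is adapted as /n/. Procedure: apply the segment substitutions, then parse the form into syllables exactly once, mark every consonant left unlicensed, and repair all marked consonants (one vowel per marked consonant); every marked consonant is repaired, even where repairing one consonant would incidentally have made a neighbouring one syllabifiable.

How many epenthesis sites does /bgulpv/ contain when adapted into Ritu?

After substitution the input is /nfulpv/.
The unsyllabifiable consonants are /n/, /p/, /v/; each receives one epenthetic vowel.

3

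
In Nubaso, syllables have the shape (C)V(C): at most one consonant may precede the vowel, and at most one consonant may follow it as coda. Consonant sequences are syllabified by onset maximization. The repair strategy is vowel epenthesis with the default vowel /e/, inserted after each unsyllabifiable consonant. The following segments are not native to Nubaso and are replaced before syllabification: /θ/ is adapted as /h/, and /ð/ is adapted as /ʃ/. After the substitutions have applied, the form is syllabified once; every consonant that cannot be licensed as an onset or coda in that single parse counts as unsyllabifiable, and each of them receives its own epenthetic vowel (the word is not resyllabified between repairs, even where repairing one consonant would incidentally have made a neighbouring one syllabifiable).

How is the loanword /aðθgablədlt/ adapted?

Substitution: /ð/ → /ʃ/, /θ/ → /h/, giving /aʃhgablədlt/.
The consonants /h/, /l/, /t/ cannot be parsed into a legal (C)V(C) syllable (at most one coda consonant is licensed; onsets are limited to one consonant).
Epenthesis after each stranded consonant: /h/ → /he/, /l/ → /le/, /t/ → /te/.

aʃhegablədlete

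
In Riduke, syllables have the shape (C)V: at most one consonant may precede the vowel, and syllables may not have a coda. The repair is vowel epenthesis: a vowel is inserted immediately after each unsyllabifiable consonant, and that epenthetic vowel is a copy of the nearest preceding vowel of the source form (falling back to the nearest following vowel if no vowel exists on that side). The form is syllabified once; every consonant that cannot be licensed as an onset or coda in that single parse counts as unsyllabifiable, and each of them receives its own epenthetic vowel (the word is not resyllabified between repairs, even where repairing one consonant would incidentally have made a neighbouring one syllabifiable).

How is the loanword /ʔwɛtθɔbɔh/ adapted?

Under (C)V, the unsyllabifiable consonants are /ʔ/, /t/, /h/ (no codas are permitted; onsets are limited to one consonant).
Each unlicensed consonant becomes the onset of a new syllable: /ʔ/ → /ʔɛ/, /t/ → /tɛ/, /h/ → /hɔ/.

ʔɛwɛtɛθɔbɔhɔ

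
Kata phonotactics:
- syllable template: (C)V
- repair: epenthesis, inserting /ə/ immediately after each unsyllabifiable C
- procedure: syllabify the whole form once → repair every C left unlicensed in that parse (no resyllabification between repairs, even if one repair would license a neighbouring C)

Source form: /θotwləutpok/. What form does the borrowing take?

θotəwələutəpokə

Syllabifying with onset maximization leaves /t/, /w/, /t/, /k/ stranded (no codas are permitted; onsets are limited to one consonant).
Epenthesis after each stranded consonant: /t/ → /tə/, /w/ → /wə/, /t/ → /tə/, /k/ → /kə/.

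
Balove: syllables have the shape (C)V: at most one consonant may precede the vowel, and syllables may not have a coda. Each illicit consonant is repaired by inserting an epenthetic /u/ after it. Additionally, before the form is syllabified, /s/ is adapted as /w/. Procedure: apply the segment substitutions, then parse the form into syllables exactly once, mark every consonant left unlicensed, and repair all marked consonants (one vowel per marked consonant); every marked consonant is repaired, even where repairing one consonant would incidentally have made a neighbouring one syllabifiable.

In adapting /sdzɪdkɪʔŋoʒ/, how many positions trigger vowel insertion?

After substitution the input is /wdzɪdkɪʔŋoʒ/.
The unsyllabifiable consonants are /w/, /d/, /d/, /ʔ/, /ʒ/; each receives one epenthetic vowel.

5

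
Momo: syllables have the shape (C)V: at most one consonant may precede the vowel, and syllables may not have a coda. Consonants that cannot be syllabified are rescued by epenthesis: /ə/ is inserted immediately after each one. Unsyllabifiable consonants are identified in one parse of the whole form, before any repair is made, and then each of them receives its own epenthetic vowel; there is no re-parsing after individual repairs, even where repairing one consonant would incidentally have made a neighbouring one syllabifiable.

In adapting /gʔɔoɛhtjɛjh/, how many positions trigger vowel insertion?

5

The unsyllabifiable consonants are /g/, /h/, /t/, /j/, /h/; each receives one epenthetic vowel.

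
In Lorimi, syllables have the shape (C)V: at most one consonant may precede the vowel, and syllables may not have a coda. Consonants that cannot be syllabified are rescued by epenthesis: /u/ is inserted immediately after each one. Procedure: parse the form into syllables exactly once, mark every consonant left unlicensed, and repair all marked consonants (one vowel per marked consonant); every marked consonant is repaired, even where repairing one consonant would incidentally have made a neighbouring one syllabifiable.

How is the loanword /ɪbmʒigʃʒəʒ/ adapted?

The consonants /b/, /m/, /g/, /ʃ/, /ʒ/ cannot be parsed into a legal (C)V syllable (no codas are permitted; onsets are limited to one consonant).
Inserting the epenthetic vowel yields /b/ → /bu/, /m/ → /mu/, /g/ → /gu/, /ʃ/ → /ʃu/, /ʒ/ → /ʒu/.

ɪbumuʒiguʃuʒəʒu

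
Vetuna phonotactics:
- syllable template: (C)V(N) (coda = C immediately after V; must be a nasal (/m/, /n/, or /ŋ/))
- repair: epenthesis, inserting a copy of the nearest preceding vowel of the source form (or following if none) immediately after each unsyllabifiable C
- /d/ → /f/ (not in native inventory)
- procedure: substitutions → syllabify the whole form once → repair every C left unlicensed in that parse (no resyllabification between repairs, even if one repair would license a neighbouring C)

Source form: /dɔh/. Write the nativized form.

Substitution: /d/ → /f/, giving /fɔh/.
The consonants /h/ cannot be parsed into a legal (C)V(N) syllable (only a nasal (/m/, /n/, or /ŋ/) is licensed in coda position; onsets are limited to one consonant).
Epenthesis after each stranded consonant: /h/ → /hɔ/.

fɔhɔ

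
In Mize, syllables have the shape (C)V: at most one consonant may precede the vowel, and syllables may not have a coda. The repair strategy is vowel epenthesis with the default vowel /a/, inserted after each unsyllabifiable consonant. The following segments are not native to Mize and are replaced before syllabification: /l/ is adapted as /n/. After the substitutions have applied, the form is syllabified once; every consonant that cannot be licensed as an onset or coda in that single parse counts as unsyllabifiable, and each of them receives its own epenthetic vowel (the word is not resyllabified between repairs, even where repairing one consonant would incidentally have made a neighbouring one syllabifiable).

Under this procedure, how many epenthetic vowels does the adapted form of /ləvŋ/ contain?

2

After substitution the input is /nəvŋ/.
The unsyllabifiable consonants are /v/, /ŋ/; each receives one epenthetic vowel.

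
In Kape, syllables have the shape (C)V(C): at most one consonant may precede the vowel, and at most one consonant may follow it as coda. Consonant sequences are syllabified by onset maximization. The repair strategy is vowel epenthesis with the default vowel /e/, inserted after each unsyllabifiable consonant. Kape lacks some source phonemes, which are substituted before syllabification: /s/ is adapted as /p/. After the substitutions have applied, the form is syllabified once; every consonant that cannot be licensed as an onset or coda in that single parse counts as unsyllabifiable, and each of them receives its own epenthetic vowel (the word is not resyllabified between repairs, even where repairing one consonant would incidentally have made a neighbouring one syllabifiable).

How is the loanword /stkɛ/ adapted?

petekɛ

Substitution: /s/ → /p/, giving /ptkɛ/.
The consonants /p/, /t/ cannot be parsed into a legal (C)V(C) syllable (at most one coda consonant is licensed; onsets are limited to one consonant).
Each unlicensed consonant becomes the onset of a new syllable: /p/ → /pe/, /t/ → /te/.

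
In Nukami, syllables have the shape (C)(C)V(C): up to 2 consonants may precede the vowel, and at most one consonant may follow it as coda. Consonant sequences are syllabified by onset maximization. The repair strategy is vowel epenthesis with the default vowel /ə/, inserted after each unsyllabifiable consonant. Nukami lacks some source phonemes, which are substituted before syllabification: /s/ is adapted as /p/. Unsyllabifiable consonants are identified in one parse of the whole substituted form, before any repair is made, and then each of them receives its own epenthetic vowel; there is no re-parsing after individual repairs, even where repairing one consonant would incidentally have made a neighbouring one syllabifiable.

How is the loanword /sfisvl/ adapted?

Substitution: /s/ → /p/, giving /pfipvl/.
Under (C)(C)V(C), the unsyllabifiable consonants are /v/, /l/ (at most one coda consonant is licensed; onsets may contain at most 2 consonants).
Inserting the epenthetic vowel yields /v/ → /və/, /l/ → /lə/.

pfipvələ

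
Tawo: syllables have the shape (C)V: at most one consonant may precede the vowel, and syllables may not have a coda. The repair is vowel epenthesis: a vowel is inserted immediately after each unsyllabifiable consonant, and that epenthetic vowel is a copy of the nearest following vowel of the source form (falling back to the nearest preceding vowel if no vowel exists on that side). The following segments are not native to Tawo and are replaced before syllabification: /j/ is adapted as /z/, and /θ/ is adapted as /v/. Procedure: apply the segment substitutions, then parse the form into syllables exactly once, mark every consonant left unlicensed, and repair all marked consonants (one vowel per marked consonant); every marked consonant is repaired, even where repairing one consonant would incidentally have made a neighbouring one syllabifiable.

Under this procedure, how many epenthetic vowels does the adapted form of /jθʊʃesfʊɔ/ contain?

After substitution the input is /zvʊʃesfʊɔ/.
The unsyllabifiable consonants are /z/, /s/; each receives one epenthetic vowel.

2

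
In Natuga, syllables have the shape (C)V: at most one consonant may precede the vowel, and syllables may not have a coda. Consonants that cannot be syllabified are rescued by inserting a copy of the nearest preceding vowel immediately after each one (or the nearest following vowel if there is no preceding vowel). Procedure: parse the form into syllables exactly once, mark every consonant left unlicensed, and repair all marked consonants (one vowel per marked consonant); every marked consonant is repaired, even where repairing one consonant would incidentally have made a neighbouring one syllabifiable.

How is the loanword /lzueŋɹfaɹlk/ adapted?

Syllabifying with onset maximization leaves /l/, /ŋ/, /ɹ/, /ɹ/, /l/, /k/ stranded (no codas are permitted; onsets are limited to one consonant).
Each unlicensed consonant becomes the onset of a new syllable: /l/ → /lu/, /ŋ/ → /ŋe/, /ɹ/ → /ɹe/, /ɹ/ → /ɹa/, /l/ → /la/, /k/ → /ka/.

luzueŋeɹefaɹalaka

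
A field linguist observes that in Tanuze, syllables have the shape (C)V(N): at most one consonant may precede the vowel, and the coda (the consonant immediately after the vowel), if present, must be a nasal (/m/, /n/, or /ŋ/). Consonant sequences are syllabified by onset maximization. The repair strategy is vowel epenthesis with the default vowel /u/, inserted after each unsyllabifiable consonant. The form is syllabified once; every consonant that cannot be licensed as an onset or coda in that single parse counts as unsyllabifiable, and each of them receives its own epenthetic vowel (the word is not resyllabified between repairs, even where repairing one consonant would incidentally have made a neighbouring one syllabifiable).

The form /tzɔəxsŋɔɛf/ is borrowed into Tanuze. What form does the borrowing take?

tuzɔəxusuŋɔɛfu

The consonants /t/, /x/, /s/, /f/ cannot be parsed into a legal (C)V(N) syllable (only a nasal (/m/, /n/, or /ŋ/) is licensed in coda position; onsets are limited to one consonant).
Epenthesis after each stranded consonant: /t/ → /tu/, /x/ → /xu/, /s/ → /su/, /f/ → /fu/.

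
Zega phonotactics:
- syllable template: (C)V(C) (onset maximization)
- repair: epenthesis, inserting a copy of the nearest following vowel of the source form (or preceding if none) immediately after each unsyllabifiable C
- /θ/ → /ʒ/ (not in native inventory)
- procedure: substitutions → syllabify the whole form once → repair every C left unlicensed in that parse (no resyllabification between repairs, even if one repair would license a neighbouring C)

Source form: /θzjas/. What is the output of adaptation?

ʒazajas

Substitution: /θ/ → /ʒ/, giving /ʒzjas/.
Under (C)V(C), the unsyllabifiable consonants are /ʒ/, /z/ (at most one coda consonant is licensed; onsets are limited to one consonant).
Epenthesis after each stranded consonant: /ʒ/ → /ʒa/, /z/ → /za/.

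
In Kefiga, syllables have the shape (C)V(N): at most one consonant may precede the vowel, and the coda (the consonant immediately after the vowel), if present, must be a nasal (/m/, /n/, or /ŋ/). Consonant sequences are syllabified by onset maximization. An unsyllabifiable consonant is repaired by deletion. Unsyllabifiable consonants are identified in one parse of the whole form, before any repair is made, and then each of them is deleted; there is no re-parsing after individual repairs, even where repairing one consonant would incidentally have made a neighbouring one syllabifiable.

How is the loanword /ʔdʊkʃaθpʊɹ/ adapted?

dʊʃapʊ

The consonants /ʔ/, /k/, /θ/, /ɹ/ cannot be parsed into a legal (C)V(N) syllable (only a nasal (/m/, /n/, or /ŋ/) is licensed in coda position; onsets are limited to one consonant).
Each unlicensed consonant is deleted: /ʔ/, /k/, /θ/, /ɹ/.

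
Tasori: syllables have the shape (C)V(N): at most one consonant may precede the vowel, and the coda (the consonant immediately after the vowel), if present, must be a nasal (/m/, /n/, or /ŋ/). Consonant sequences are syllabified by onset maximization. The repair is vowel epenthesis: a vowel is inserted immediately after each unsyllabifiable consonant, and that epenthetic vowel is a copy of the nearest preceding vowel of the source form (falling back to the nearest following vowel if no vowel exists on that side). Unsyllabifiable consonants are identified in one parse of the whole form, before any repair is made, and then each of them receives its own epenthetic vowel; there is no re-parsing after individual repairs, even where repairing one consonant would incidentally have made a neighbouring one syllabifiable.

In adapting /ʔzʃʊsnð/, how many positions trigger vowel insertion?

5

The unsyllabifiable consonants are /ʔ/, /z/, /s/, /n/, /ð/; each receives one epenthetic vowel.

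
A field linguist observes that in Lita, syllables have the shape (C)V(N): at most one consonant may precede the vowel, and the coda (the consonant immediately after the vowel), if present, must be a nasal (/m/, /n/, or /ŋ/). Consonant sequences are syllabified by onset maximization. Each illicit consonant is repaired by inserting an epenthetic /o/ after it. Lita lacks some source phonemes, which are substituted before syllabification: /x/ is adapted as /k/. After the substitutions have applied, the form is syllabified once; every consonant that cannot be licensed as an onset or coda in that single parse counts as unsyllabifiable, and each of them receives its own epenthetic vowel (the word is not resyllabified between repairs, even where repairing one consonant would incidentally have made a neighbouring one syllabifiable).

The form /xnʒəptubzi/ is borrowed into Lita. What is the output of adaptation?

konoʒəpotubozi

Substitution: /x/ → /k/, giving /knʒəptubzi/.
Under (C)V(N), the unsyllabifiable consonants are /k/, /n/, /p/, /b/ (only a nasal (/m/, /n/, or /ŋ/) is licensed in coda position; onsets are limited to one consonant).
Inserting the epenthetic vowel yields /k/ → /ko/, /n/ → /no/, /p/ → /po/, /b/ → /bo/.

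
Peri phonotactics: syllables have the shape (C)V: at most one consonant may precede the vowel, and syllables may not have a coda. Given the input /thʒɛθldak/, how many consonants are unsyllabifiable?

5

Under (C)V, the unsyllabifiable consonants are /t/, /h/, /θ/, /l/, /k/ (no codas are permitted; onsets are limited to one consonant).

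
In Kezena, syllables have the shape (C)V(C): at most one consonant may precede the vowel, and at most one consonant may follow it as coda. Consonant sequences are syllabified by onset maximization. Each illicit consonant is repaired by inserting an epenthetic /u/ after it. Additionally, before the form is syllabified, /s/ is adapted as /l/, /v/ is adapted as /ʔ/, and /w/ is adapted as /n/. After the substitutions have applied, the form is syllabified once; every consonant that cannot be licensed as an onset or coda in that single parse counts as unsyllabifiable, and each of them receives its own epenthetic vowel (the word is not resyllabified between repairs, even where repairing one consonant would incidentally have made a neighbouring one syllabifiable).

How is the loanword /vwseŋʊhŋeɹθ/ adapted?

Substitution: /v/ → /ʔ/, /w/ → /n/, /s/ → /l/, giving /ʔnleŋʊhŋeɹθ/.
Syllabifying with onset maximization leaves /ʔ/, /n/, /θ/ stranded (at most one coda consonant is licensed; onsets are limited to one consonant).
Epenthesis after each stranded consonant: /ʔ/ → /ʔu/, /n/ → /nu/, /θ/ → /θu/.

ʔunuleŋʊhŋeɹθu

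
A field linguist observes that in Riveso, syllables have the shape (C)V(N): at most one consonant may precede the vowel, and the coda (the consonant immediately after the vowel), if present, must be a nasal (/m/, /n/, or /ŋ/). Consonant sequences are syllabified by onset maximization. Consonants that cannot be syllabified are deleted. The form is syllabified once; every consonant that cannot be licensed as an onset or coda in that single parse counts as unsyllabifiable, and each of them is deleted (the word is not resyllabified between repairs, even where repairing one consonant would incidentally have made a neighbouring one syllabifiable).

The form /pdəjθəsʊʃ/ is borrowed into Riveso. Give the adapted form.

The consonants /p/, /j/, /ʃ/ cannot be parsed into a legal (C)V(N) syllable (only a nasal (/m/, /n/, or /ŋ/) is licensed in coda position; onsets are limited to one consonant).
Deleting the stranded consonants removes /p/, /j/, /ʃ/.

dəθəsʊ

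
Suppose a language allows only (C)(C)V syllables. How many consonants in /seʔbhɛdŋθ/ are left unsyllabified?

4

The consonants /ʔ/, /d/, /ŋ/, /θ/ cannot be parsed into a legal (C)(C)V syllable (no codas are permitted; onsets may contain at most 2 consonants).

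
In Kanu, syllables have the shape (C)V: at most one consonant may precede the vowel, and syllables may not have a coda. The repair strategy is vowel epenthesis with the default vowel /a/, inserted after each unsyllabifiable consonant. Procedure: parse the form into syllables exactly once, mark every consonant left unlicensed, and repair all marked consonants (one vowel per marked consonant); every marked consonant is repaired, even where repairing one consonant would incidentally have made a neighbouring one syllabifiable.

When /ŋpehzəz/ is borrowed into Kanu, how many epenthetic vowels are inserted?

3

The unsyllabifiable consonants are /ŋ/, /h/, /z/; each receives one epenthetic vowel.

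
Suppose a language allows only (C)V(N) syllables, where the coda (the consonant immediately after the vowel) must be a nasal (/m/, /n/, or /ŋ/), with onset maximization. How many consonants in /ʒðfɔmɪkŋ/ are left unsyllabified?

The consonants /ʒ/, /ð/, /k/, /ŋ/ cannot be parsed into a legal (C)V(N) syllable (only a nasal (/m/, /n/, or /ŋ/) is licensed in coda position; onsets are limited to one consonant).

4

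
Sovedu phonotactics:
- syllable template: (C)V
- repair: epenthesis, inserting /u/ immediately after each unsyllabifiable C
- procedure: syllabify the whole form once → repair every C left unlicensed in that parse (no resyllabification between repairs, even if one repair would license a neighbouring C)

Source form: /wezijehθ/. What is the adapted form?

Syllabifying with onset maximization leaves /h/, /θ/ stranded (no codas are permitted; onsets are limited to one consonant).
Inserting the epenthetic vowel yields /h/ → /hu/, /θ/ → /θu/.

wezijehuθu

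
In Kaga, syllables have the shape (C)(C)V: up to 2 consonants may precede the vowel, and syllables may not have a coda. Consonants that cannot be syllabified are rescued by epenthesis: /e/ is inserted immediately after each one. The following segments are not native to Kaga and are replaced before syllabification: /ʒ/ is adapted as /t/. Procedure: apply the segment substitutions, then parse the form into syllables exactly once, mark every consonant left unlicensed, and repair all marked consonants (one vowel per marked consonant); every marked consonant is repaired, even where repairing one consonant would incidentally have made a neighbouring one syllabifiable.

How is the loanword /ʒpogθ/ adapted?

tpogeθe

Substitution: /ʒ/ → /t/, giving /tpogθ/.
Syllabifying with onset maximization leaves /g/, /θ/ stranded (no codas are permitted; onsets may contain at most 2 consonants).
Each unlicensed consonant becomes the onset of a new syllable: /g/ → /ge/, /θ/ → /θe/.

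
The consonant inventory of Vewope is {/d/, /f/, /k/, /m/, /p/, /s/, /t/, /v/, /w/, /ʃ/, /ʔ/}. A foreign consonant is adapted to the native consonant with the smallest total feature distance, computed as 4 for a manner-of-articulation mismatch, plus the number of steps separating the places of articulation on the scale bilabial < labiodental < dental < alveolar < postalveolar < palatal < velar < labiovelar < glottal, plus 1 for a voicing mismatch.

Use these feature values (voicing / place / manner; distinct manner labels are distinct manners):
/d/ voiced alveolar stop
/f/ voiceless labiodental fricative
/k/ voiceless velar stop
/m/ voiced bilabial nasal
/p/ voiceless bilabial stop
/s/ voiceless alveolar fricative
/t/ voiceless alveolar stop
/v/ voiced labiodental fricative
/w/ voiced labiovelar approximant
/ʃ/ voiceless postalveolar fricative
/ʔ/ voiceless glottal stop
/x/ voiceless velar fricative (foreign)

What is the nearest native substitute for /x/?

/ʃ/ is closest: same manner (fricative), place distance 2 (velar→postalveolar), same voicing; total 2. Next closest is /s/ at distance 3.

ʃ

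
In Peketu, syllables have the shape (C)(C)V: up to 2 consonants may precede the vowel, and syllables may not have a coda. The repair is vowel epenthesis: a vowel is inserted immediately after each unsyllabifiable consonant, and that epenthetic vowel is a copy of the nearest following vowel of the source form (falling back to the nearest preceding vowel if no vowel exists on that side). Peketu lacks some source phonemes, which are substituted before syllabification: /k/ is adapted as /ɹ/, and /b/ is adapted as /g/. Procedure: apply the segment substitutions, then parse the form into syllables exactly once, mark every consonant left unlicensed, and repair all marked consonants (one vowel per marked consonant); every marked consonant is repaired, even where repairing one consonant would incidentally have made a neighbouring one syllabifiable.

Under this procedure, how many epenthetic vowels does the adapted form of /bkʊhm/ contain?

2

After substitution the input is /gɹʊhm/.
The unsyllabifiable consonants are /h/, /m/; each receives one epenthetic vowel.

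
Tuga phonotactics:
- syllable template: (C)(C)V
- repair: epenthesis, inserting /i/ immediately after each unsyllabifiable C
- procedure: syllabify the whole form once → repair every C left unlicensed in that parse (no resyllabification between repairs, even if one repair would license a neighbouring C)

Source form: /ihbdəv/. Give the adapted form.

ihibdəvi

Under (C)(C)V, the unsyllabifiable consonants are /h/, /v/ (no codas are permitted; onsets may contain at most 2 consonants).
Epenthesis after each stranded consonant: /h/ → /hi/, /v/ → /vi/.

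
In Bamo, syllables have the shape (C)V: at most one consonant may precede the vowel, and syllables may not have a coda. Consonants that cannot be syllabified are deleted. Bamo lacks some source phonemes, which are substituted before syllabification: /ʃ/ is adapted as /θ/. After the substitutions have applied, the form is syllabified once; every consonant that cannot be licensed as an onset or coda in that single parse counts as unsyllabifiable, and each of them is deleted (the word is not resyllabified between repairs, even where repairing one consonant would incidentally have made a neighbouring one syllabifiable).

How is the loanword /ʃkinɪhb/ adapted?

Substitution: /ʃ/ → /θ/, giving /θkinɪhb/.
Syllabifying with onset maximization leaves /θ/, /h/, /b/ stranded (no codas are permitted; onsets are limited to one consonant).
Each unlicensed consonant is deleted: /θ/, /h/, /b/.

kinɪ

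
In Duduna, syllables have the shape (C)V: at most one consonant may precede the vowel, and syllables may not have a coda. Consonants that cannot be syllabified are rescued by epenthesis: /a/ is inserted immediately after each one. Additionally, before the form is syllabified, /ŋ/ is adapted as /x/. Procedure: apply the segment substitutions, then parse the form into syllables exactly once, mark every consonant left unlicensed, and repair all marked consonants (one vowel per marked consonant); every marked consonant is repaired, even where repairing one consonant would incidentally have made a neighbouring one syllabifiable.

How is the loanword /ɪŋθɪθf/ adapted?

ɪxaθɪθafa

Substitution: /ŋ/ → /x/, giving /ɪxθɪθf/.
Under (C)V, the unsyllabifiable consonants are /x/, /θ/, /f/ (no codas are permitted; onsets are limited to one consonant).
Epenthesis after each stranded consonant: /x/ → /xa/, /θ/ → /θa/, /f/ → /fa/.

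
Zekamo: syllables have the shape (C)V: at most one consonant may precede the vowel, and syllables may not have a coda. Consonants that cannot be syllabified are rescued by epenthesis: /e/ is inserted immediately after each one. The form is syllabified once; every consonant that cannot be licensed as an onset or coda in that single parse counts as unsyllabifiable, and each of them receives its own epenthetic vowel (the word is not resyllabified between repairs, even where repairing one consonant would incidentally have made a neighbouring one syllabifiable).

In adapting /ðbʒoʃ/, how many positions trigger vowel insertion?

3

The unsyllabifiable consonants are /ð/, /b/, /ʃ/; each receives one epenthetic vowel.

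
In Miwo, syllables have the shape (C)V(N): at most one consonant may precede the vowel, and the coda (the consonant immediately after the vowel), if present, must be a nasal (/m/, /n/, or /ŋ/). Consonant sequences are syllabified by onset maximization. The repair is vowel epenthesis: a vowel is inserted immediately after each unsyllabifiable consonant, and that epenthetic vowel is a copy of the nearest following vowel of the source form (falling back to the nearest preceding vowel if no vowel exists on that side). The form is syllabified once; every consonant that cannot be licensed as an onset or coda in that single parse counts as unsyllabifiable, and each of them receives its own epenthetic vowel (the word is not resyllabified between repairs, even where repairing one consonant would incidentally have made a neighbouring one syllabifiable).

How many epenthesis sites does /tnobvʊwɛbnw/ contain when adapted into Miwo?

5

The unsyllabifiable consonants are /t/, /b/, /b/, /n/, /w/; each receives one epenthetic vowel.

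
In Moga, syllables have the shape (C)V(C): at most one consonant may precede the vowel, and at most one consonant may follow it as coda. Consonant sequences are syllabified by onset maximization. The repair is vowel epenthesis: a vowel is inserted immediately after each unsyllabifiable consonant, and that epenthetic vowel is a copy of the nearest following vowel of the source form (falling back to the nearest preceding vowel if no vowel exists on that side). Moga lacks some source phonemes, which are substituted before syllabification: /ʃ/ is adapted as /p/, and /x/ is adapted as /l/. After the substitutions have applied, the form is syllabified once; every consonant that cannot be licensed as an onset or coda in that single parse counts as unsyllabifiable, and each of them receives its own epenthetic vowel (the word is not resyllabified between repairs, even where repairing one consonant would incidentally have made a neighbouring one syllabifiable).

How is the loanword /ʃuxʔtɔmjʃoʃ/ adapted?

pulʔɔtɔmjopop

Substitution: /ʃ/ → /p/, /x/ → /l/, giving /pulʔtɔmjpop/.
Syllabifying with onset maximization leaves /ʔ/, /j/ stranded (at most one coda consonant is licensed; onsets are limited to one consonant).
Epenthesis after each stranded consonant: /ʔ/ → /ʔɔ/, /j/ → /jo/.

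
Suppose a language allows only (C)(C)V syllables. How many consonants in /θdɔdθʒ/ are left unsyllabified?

3

The consonants /d/, /θ/, /ʒ/ cannot be parsed into a legal (C)(C)V syllable (no codas are permitted; onsets may contain at most 2 consonants).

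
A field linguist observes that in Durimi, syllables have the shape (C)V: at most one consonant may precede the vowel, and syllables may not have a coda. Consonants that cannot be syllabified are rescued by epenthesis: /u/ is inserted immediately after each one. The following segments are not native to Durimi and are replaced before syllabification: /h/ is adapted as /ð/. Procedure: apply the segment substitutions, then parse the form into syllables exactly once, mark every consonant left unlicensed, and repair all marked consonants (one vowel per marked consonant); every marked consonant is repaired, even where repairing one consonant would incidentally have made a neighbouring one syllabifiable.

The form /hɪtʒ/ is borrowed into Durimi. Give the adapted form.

Substitution: /h/ → /ð/, giving /ðɪtʒ/.
Syllabifying with onset maximization leaves /t/, /ʒ/ stranded (no codas are permitted; onsets are limited to one consonant).
Each unlicensed consonant becomes the onset of a new syllable: /t/ → /tu/, /ʒ/ → /ʒu/.

ðɪtuʒu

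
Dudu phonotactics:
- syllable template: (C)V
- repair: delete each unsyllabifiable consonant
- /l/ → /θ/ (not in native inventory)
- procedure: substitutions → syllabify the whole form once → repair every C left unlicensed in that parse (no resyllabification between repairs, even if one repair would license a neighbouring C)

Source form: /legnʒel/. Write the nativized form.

θeʒe

Substitution: /l/ → /θ/, giving /θegnʒeθ/.
Under (C)V, the unsyllabifiable consonants are /g/, /n/, /θ/ (no codas are permitted; onsets are limited to one consonant).
Each unlicensed consonant is deleted: /g/, /n/, /θ/.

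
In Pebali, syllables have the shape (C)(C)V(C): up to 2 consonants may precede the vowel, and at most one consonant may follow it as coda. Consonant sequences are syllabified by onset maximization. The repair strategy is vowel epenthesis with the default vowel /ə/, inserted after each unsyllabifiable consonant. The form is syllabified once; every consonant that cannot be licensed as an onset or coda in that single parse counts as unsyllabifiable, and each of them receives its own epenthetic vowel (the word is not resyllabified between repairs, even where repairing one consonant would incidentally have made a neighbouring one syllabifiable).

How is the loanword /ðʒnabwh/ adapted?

The consonants /ð/, /w/, /h/ cannot be parsed into a legal (C)(C)V(C) syllable (at most one coda consonant is licensed; onsets may contain at most 2 consonants).
Epenthesis after each stranded consonant: /ð/ → /ðə/, /w/ → /wə/, /h/ → /hə/.

ðəʒnabwəhə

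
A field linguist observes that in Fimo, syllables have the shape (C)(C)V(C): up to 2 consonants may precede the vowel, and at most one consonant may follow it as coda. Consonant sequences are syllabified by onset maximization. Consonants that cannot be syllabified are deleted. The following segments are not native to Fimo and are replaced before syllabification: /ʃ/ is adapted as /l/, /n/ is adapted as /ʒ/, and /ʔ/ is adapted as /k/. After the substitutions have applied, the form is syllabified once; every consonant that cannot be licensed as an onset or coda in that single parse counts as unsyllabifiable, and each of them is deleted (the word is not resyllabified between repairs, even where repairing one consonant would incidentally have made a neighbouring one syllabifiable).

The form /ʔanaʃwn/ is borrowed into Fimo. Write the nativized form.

Substitution: /ʔ/ → /k/, /n/ → /ʒ/, /ʃ/ → /l/, giving /kaʒalwʒ/.
Under (C)(C)V(C), the unsyllabifiable consonants are /w/, /ʒ/ (at most one coda consonant is licensed; onsets may contain at most 2 consonants).
Each unlicensed consonant is deleted: /w/, /ʒ/.

kaʒal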